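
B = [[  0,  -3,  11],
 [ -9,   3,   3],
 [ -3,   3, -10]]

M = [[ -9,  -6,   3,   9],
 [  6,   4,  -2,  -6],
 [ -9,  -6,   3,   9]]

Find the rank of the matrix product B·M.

1

First compute BM:
[[-117, -78,  39, 117],
 [ 72,  48, -24, -72],
 [135,  90, -45, -135]]
Now row reduce the product.
R2 ← R2 + (8/13)·R1: [0, 0, 0, 0]
R3 ← R3 + (15/13)·R1: [0, 0, 0, 0]
1 nonzero row, so rank(BM) = 1.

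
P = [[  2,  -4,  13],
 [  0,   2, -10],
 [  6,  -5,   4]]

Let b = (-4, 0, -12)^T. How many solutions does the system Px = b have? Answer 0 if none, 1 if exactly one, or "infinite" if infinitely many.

Row reduce the augmented matrix [P | b].
R3 ← R3 − (3)·R1: [0, 7, -35, 0]
R3 ← R3 − (7/2)·R2: [0, 0, 0, 0]
The echelon form has 2 nonzero rows, and every pivot lies in the first 3 columns, so rank(P) = rank([P|b]) = 2.
The system is consistent.
rank = 2 < 3 unknowns, so there are infinitely many solutions.

infinite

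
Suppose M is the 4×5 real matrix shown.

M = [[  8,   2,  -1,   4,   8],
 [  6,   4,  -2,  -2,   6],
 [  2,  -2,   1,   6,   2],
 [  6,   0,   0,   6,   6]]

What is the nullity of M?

Row reduce to echelon form.
R2 ← R2 − (3/4)·R1: [0, 5/2, -5/4, -5, 0]
R3 ← R3 − (1/4)·R1: [0, -5/2, 5/4, 5, 0]
R4 ← R4 − (3/4)·R1: [0, -3/2, 3/4, 3, 0]
R3 ← R3 + R2: [0, 0, 0, 0, 0]
R4 ← R4 + (3/5)·R2: [0, 0, 0, 0, 0]
2 nonzero rows, so rank(M) = 2.
M has 5 columns; by rank–nullity, nullity = 5 − 2 = 3.

3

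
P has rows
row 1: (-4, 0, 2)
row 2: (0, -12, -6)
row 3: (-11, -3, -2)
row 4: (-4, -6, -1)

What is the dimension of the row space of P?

Row reduce to echelon form.
R3 ← R3 − (11/4)·R1: [0, -3, -15/2]
R4 ← R4 − R1: [0, -6, -3]
R3 ← R3 − (1/4)·R2: [0, 0, -6]
R4 ← R4 − (1/2)·R2: [0, 0, 0]
Echelon form has 3 nonzero rows, so rank(P) = 3.
The row space has dimension equal to the rank: 3.

3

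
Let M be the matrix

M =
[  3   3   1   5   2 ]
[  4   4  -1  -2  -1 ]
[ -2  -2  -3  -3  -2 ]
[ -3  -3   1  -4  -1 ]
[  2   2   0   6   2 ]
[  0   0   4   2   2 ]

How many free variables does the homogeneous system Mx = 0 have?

2

Row reduce to echelon form.
R2 ← R2 − (4/3)·R1: [0, 0, -7/3, -26/3, -11/3]
R3 ← R3 + (2/3)·R1: [0, 0, -7/3, 1/3, -2/3]
R4 ← R4 + R1: [0, 0, 2, 1, 1]
R5 ← R5 − (2/3)·R1: [0, 0, -2/3, 8/3, 2/3]
R3 ← R3 − R2: [0, 0, 0, 9, 3]
R4 ← R4 + (6/7)·R2: [0, 0, 0, -45/7, -15/7]
R5 ← R5 − (2/7)·R2: [0, 0, 0, 36/7, 12/7]
R6 ← R6 + (12/7)·R2: [0, 0, 0, -90/7, -30/7]
R4 ← R4 + (5/7)·R3: [0, 0, 0, 0, 0]
R5 ← R5 − (4/7)·R3: [0, 0, 0, 0, 0]
R6 ← R6 + (10/7)·R3: [0, 0, 0, 0, 0]
3 nonzero rows, so rank(M) = 3.
M has 5 columns; by rank–nullity, nullity = 5 − 3 = 2.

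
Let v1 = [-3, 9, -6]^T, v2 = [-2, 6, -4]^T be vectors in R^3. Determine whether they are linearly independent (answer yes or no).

no

Form the matrix with these vectors as rows and row reduce.
R2 ← R2 − (2/3)·R1: [0, 0, 0]
1 nonzero row, so the 2 vectors span a space of dimension 1.
Since 1 < 2, the vectors are linearly dependent.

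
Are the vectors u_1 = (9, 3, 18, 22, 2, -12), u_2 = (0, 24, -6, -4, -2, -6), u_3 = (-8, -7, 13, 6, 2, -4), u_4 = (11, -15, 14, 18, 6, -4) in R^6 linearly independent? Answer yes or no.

yes

Form the matrix with these vectors as rows and row reduce.
R3 ← R3 + (8/9)·R1: [0, -13/3, 29, 230/9, 34/9, -44/3]
R4 ← R4 − (11/9)·R1: [0, -56/3, -8, -80/9, 32/9, 32/3]
R3 ← R3 + (13/72)·R2: [0, 0, 335/12, 149/6, 41/12, -63/4]
R4 ← R4 + (7/9)·R2: [0, 0, -38/3, -12, 2, 6]
R4 ← R4 + (152/335)·R3: [0, 0, 0, -736/1005, 3568/1005, -384/335]
4 nonzero rows, so the 4 vectors span a space of dimension 4.
Since 4 = 4, the vectors are linearly independent.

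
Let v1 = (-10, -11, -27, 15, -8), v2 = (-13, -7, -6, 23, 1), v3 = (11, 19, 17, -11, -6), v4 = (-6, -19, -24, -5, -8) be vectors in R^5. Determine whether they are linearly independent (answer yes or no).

Form the matrix with these vectors as rows and row reduce.
R2 ← R2 − (13/10)·R1: [0, 73/10, 291/10, 7/2, 57/5]
R3 ← R3 + (11/10)·R1: [0, 69/10, -127/10, 11/2, -74/5]
R4 ← R4 − (3/5)·R1: [0, -62/5, -39/5, -14, -16/5]
R3 ← R3 − (69/73)·R2: [0, 0, -2935/73, 160/73, -1867/73]
R4 ← R4 + (124/73)·R2: [0, 0, 3039/73, -588/73, 1180/73]
R4 ← R4 + (3039/2935)·R3: [0, 0, 0, -3396/587, -30281/2935]
4 nonzero rows, so the 4 vectors span a space of dimension 4.
Since 4 = 4, the vectors are linearly independent.

yes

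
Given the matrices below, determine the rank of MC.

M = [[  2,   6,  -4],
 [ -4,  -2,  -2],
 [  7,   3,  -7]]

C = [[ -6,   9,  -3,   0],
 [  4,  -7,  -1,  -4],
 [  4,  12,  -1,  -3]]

First compute MC:
[[ -4, -72,  -8, -12],
 [  8, -46,  16,  14],
 [-58, -42, -17,   9]]
Now row reduce the product.
R2 ← R2 + (2)·R1: [0, -190, 0, -10]
R3 ← R3 − (29/2)·R1: [0, 1002, 99, 183]
R3 ← R3 + (501/95)·R2: [0, 0, 99, 2475/19]
3 nonzero rows, so rank(MC) = 3.

3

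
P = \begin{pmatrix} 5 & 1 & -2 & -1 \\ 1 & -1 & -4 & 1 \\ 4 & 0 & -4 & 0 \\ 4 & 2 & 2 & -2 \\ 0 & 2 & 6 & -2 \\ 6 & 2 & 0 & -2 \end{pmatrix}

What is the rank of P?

Row reduce to echelon form.
R2 ← R2 − (1/5)·R1: [0, -6/5, -18/5, 6/5]
R3 ← R3 − (4/5)·R1: [0, -4/5, -12/5, 4/5]
R4 ← R4 − (4/5)·R1: [0, 6/5, 18/5, -6/5]
R6 ← R6 − (6/5)·R1: [0, 4/5, 12/5, -4/5]
R3 ← R3 − (2/3)·R2: [0, 0, 0, 0]
R4 ← R4 + R2: [0, 0, 0, 0]
R5 ← R5 + (5/3)·R2: [0, 0, 0, 0]
R6 ← R6 + (2/3)·R2: [0, 0, 0, 0]
Echelon form has 2 nonzero rows, so rank(P) = 2.

2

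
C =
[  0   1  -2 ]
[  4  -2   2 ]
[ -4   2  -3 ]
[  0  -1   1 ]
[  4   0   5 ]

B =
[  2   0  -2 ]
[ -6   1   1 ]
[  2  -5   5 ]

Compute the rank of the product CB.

3

First compute CB:
[[-10,  11,  -9],
 [ 24, -12,   0],
 [-26,  17,  -5],
 [  8,  -6,   4],
 [ 18, -25,  17]]
Now row reduce the product.
R2 ← R2 + (12/5)·R1: [0, 72/5, -108/5]
R3 ← R3 − (13/5)·R1: [0, -58/5, 92/5]
R4 ← R4 + (4/5)·R1: [0, 14/5, -16/5]
R5 ← R5 + (9/5)·R1: [0, -26/5, 4/5]
R3 ← R3 + (29/36)·R2: [0, 0, 1]
R4 ← R4 − (7/36)·R2: [0, 0, 1]
R5 ← R5 + (13/36)·R2: [0, 0, -7]
R4 ← R4 − R3: [0, 0, 0]
R5 ← R5 + (7)·R3: [0, 0, 0]
3 nonzero rows, so rank(CB) = 3.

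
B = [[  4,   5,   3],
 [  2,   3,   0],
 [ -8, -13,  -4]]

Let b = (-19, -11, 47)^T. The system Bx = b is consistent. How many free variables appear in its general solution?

0

Row reduce the augmented matrix [B | b].
R2 ← R2 − (1/2)·R1: [0, 1/2, -3/2, -3/2]
R3 ← R3 + (2)·R1: [0, -3, 2, 9]
R3 ← R3 + (6)·R2: [0, 0, -7, 0]
The echelon form has 3 nonzero rows, and every pivot lies in the first 3 columns, so rank(B) = rank([B|b]) = 3.
The system is consistent.
Free variables = (unknowns) − (rank) = 3 − 3 = 0.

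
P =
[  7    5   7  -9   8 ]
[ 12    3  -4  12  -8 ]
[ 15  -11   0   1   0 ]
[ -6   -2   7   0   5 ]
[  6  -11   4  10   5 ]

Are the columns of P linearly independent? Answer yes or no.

yes

Row reduce P to echelon form.
R2 ← R2 − (12/7)·R1: [0, -39/7, -16, 192/7, -152/7]
R3 ← R3 − (15/7)·R1: [0, -152/7, -15, 142/7, -120/7]
R4 ← R4 + (6/7)·R1: [0, 16/7, 13, -54/7, 83/7]
R5 ← R5 − (6/7)·R1: [0, -107/7, -2, 124/7, -13/7]
R3 ← R3 − (152/39)·R2: [0, 0, 1847/39, -1126/13, 2632/39]
R4 ← R4 + (16/39)·R2: [0, 0, 251/39, 46/13, 115/39]
R5 ← R5 − (107/39)·R2: [0, 0, 1634/39, -748/13, 2251/39]
R4 ← R4 − (251/1847)·R3: [0, 0, 0, 28276/1847, -11493/1847]
R5 ← R5 − (1634/1847)·R3: [0, 0, 0, 35256/1847, -3669/1847]
R5 ← R5 − (8814/7069)·R4: [0, 0, 0, 0, 40803/7069]
5 pivots among 5 columns.
Every column is a pivot column, so the columns are linearly independent.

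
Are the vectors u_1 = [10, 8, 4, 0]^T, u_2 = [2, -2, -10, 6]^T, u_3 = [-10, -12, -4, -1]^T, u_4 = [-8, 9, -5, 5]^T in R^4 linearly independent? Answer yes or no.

Form the matrix with these vectors as rows and row reduce.
R2 ← R2 − (1/5)·R1: [0, -18/5, -54/5, 6]
R3 ← R3 + R1: [0, -4, 0, -1]
R4 ← R4 + (4/5)·R1: [0, 77/5, -9/5, 5]
R3 ← R3 − (10/9)·R2: [0, 0, 12, -23/3]
R4 ← R4 + (77/18)·R2: [0, 0, -48, 92/3]
R4 ← R4 + (4)·R3: [0, 0, 0, 0]
3 nonzero rows, so the 4 vectors span a space of dimension 3.
Since 3 < 4, the vectors are linearly dependent.

no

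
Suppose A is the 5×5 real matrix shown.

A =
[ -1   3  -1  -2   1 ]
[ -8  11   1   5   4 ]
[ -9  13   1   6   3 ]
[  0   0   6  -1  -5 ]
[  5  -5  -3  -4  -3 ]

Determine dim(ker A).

Row reduce to echelon form.
R2 ← R2 − (8)·R1: [0, -13, 9, 21, -4]
R3 ← R3 − (9)·R1: [0, -14, 10, 24, -6]
R5 ← R5 + (5)·R1: [0, 10, -8, -14, 2]
R3 ← R3 − (14/13)·R2: [0, 0, 4/13, 18/13, -22/13]
R5 ← R5 + (10/13)·R2: [0, 0, -14/13, 28/13, -14/13]
R4 ← R4 − (39/2)·R3: [0, 0, 0, -28, 28]
R5 ← R5 + (7/2)·R3: [0, 0, 0, 7, -7]
R5 ← R5 + (1/4)·R4: [0, 0, 0, 0, 0]
4 nonzero rows, so rank(A) = 4.
A has 5 columns; by rank–nullity, nullity = 5 − 4 = 1.

1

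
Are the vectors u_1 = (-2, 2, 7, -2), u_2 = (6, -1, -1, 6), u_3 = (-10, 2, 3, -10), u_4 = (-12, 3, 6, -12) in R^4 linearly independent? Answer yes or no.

Form the matrix with these vectors as rows and row reduce.
R2 ← R2 + (3)·R1: [0, 5, 20, 0]
R3 ← R3 − (5)·R1: [0, -8, -32, 0]
R4 ← R4 − (6)·R1: [0, -9, -36, 0]
R3 ← R3 + (8/5)·R2: [0, 0, 0, 0]
R4 ← R4 + (9/5)·R2: [0, 0, 0, 0]
2 nonzero rows, so the 4 vectors span a space of dimension 2.
Since 2 < 4, the vectors are linearly dependent.

no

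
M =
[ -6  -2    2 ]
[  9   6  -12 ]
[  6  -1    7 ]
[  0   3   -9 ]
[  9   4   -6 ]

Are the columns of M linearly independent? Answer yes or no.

no

Row reduce M to echelon form.
R2 ← R2 + (3/2)·R1: [0, 3, -9]
R3 ← R3 + R1: [0, -3, 9]
R5 ← R5 + (3/2)·R1: [0, 1, -3]
R3 ← R3 + R2: [0, 0, 0]
R4 ← R4 − R2: [0, 0, 0]
R5 ← R5 − (1/3)·R2: [0, 0, 0]
2 pivots among 3 columns.
Only 2 < 3 pivot columns, so the columns are linearly dependent.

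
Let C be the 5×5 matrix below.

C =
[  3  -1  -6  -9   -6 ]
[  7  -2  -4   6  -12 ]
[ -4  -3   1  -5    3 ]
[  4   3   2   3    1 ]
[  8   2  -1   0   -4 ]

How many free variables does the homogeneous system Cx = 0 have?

0

Row reduce to echelon form.
R2 ← R2 − (7/3)·R1: [0, 1/3, 10, 27, 2]
R3 ← R3 + (4/3)·R1: [0, -13/3, -7, -17, -5]
R4 ← R4 − (4/3)·R1: [0, 13/3, 10, 15, 9]
R5 ← R5 − (8/3)·R1: [0, 14/3, 15, 24, 12]
R3 ← R3 + (13)·R2: [0, 0, 123, 334, 21]
R4 ← R4 − (13)·R2: [0, 0, -120, -336, -17]
R5 ← R5 − (14)·R2: [0, 0, -125, -354, -16]
R4 ← R4 + (40/41)·R3: [0, 0, 0, -416/41, 143/41]
R5 ← R5 + (125/123)·R3: [0, 0, 0, -1792/123, 219/41]
R5 ← R5 − (56/39)·R4: [0, 0, 0, 0, 1/3]
5 nonzero rows, so rank(C) = 5.
C has 5 columns; by rank–nullity, nullity = 5 − 5 = 0.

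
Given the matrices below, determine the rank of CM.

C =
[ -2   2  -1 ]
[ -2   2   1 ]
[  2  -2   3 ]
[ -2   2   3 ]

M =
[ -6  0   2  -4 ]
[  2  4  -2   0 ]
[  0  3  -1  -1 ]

First compute CM:
[[ 16,   5,  -7,   9],
 [ 16,  11,  -9,   7],
 [-16,   1,   5, -11],
 [ 16,  17, -11,   5]]
Now row reduce the product.
R2 ← R2 − R1: [0, 6, -2, -2]
R3 ← R3 + R1: [0, 6, -2, -2]
R4 ← R4 − R1: [0, 12, -4, -4]
R3 ← R3 − R2: [0, 0, 0, 0]
R4 ← R4 − (2)·R2: [0, 0, 0, 0]
2 nonzero rows, so rank(CM) = 2.

2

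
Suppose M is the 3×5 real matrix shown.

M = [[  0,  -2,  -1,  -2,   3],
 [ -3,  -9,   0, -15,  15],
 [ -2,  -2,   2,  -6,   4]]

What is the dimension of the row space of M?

Row reduce to echelon form.
Swap R1 ↔ R2
R3 ← R3 − (2/3)·R1: [0, 4, 2, 4, -6]
R3 ← R3 + (2)·R2: [0, 0, 0, 0, 0]
Echelon form has 2 nonzero rows, so rank(M) = 2.
The row space has dimension equal to the rank: 2.

2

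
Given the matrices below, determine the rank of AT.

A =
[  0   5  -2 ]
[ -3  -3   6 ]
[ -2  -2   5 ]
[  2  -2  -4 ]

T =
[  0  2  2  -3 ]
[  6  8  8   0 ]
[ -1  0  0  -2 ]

First compute AT:
[[ 32,  40,  40,   4],
 [-24, -30, -30,  -3],
 [-17, -20, -20,  -4],
 [ -8, -12, -12,   2]]
Now row reduce the product.
R2 ← R2 + (3/4)·R1: [0, 0, 0, 0]
R3 ← R3 + (17/32)·R1: [0, 5/4, 5/4, -15/8]
R4 ← R4 + (1/4)·R1: [0, -2, -2, 3]
Swap R2 ↔ R3
R4 ← R4 + (8/5)·R2: [0, 0, 0, 0]
2 nonzero rows, so rank(AT) = 2.

2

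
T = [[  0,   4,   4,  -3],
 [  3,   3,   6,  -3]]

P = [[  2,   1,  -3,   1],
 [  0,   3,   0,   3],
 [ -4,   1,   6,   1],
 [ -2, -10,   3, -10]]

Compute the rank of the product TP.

2

First compute TP:
[[-10,  46,  15,  46],
 [-12,  48,  18,  48]]
Now row reduce the product.
R2 ← R2 − (6/5)·R1: [0, -36/5, 0, -36/5]
2 nonzero rows, so rank(TP) = 2.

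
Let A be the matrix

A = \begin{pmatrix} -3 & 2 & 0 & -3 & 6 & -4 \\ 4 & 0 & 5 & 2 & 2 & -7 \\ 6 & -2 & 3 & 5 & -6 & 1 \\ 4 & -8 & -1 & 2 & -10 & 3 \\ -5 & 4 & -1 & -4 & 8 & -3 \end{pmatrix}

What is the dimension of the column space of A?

Row reduce to echelon form.
R2 ← R2 + (4/3)·R1: [0, 8/3, 5, -2, 10, -37/3]
R3 ← R3 + (2)·R1: [0, 2, 3, -1, 6, -7]
R4 ← R4 + (4/3)·R1: [0, -16/3, -1, -2, -2, -7/3]
R5 ← R5 − (5/3)·R1: [0, 2/3, -1, 1, -2, 11/3]
R3 ← R3 − (3/4)·R2: [0, 0, -3/4, 1/2, -3/2, 9/4]
R4 ← R4 + (2)·R2: [0, 0, 9, -6, 18, -27]
R5 ← R5 − (1/4)·R2: [0, 0, -9/4, 3/2, -9/2, 27/4]
R4 ← R4 + (12)·R3: [0, 0, 0, 0, 0, 0]
R5 ← R5 − (3)·R3: [0, 0, 0, 0, 0, 0]
Echelon form has 3 nonzero rows, so rank(A) = 3.
The column space has dimension equal to the rank: 3.

3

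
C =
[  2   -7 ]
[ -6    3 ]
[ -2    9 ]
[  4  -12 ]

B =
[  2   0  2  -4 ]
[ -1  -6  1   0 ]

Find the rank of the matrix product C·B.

First compute CB:
[[ 11,  42,  -3,  -8],
 [-15, -18,  -9,  24],
 [-13, -54,   5,   8],
 [ 20,  72,  -4, -16]]
Now row reduce the product.
R2 ← R2 + (15/11)·R1: [0, 432/11, -144/11, 144/11]
R3 ← R3 + (13/11)·R1: [0, -48/11, 16/11, -16/11]
R4 ← R4 − (20/11)·R1: [0, -48/11, 16/11, -16/11]
R3 ← R3 + (1/9)·R2: [0, 0, 0, 0]
R4 ← R4 + (1/9)·R2: [0, 0, 0, 0]
2 nonzero rows, so rank(CB) = 2.

2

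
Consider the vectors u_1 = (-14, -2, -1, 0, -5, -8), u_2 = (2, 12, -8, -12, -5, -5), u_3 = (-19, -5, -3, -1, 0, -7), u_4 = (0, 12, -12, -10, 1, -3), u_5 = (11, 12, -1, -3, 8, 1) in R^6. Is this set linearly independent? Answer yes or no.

Form the matrix with these vectors as rows and row reduce.
R2 ← R2 + (1/7)·R1: [0, 82/7, -57/7, -12, -40/7, -43/7]
R3 ← R3 − (19/14)·R1: [0, -16/7, -23/14, -1, 95/14, 27/7]
R5 ← R5 + (11/14)·R1: [0, 73/7, -25/14, -3, 57/14, -37/7]
R3 ← R3 + (8/41)·R2: [0, 0, -265/82, -137/41, 465/82, 109/41]
R4 ← R4 − (42/41)·R2: [0, 0, -150/41, 94/41, 281/41, 135/41]
R5 ← R5 − (73/82)·R2: [0, 0, 224/41, 315/41, 751/82, 15/82]
R4 ← R4 − (60/53)·R3: [0, 0, 0, 322/53, 23/53, 15/53]
R5 ← R5 + (448/265)·R3: [0, 0, 0, 539/265, 1987/106, 2479/530]
R5 ← R5 − (77/230)·R4: [0, 0, 0, 0, 93/5, 527/115]
5 nonzero rows, so the 5 vectors span a space of dimension 5.
Since 5 = 5, the vectors are linearly independent.

yes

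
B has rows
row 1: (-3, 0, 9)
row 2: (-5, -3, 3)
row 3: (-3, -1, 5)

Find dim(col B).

Row reduce to echelon form.
R2 ← R2 − (5/3)·R1: [0, -3, -12]
R3 ← R3 − R1: [0, -1, -4]
R3 ← R3 − (1/3)·R2: [0, 0, 0]
Echelon form has 2 nonzero rows, so rank(B) = 2.
The column space has dimension equal to the rank: 2.

2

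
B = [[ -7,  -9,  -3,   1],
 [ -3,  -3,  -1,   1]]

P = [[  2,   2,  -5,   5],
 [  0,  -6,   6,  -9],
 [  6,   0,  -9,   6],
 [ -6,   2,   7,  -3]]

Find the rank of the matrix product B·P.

First compute BP:
[[-38,  42,  15,  25],
 [-18,  14,  13,   3]]
Now row reduce the product.
R2 ← R2 − (9/19)·R1: [0, -112/19, 112/19, -168/19]
2 nonzero rows, so rank(BP) = 2.

2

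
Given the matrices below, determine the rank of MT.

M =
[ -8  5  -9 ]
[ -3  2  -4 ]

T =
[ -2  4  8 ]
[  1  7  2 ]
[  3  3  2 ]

2

First compute MT:
[[ -6, -24, -72],
 [ -4, -10, -28]]
Now row reduce the product.
R2 ← R2 − (2/3)·R1: [0, 6, 20]
2 nonzero rows, so rank(MT) = 2.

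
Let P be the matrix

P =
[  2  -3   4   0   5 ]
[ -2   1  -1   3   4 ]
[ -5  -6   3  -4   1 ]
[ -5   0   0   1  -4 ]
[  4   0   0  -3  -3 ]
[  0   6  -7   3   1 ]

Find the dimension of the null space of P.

1

Row reduce to echelon form.
R2 ← R2 + R1: [0, -2, 3, 3, 9]
R3 ← R3 + (5/2)·R1: [0, -27/2, 13, -4, 27/2]
R4 ← R4 + (5/2)·R1: [0, -15/2, 10, 1, 17/2]
R5 ← R5 − (2)·R1: [0, 6, -8, -3, -13]
R3 ← R3 − (27/4)·R2: [0, 0, -29/4, -97/4, -189/4]
R4 ← R4 − (15/4)·R2: [0, 0, -5/4, -41/4, -101/4]
R5 ← R5 + (3)·R2: [0, 0, 1, 6, 14]
R6 ← R6 + (3)·R2: [0, 0, 2, 12, 28]
R4 ← R4 − (5/29)·R3: [0, 0, 0, -176/29, -496/29]
R5 ← R5 + (4/29)·R3: [0, 0, 0, 77/29, 217/29]
R6 ← R6 + (8/29)·R3: [0, 0, 0, 154/29, 434/29]
R5 ← R5 + (7/16)·R4: [0, 0, 0, 0, 0]
R6 ← R6 + (7/8)·R4: [0, 0, 0, 0, 0]
4 nonzero rows, so rank(P) = 4.
P has 5 columns; by rank–nullity, nullity = 5 − 4 = 1.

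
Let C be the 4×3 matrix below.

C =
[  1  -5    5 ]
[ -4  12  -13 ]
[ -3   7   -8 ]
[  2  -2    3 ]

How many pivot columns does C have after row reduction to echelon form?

Row reduce to echelon form.
R2 ← R2 + (4)·R1: [0, -8, 7]
R3 ← R3 + (3)·R1: [0, -8, 7]
R4 ← R4 − (2)·R1: [0, 8, -7]
R3 ← R3 − R2: [0, 0, 0]
R4 ← R4 + R2: [0, 0, 0]
Echelon form has 2 nonzero rows, so rank(C) = 2.
Each nonzero row contributes one pivot column: 2 pivot columns.

2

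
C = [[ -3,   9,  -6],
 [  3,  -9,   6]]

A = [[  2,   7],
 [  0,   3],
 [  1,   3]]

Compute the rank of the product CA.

First compute CA:
[[-12, -12],
 [ 12,  12]]
Now row reduce the product.
R2 ← R2 + R1: [0, 0]
1 nonzero row, so rank(CA) = 1.

1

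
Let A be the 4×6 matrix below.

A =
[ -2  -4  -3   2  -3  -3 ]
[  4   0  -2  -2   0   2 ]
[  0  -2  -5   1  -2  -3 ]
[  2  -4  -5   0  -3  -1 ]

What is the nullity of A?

3

Row reduce to echelon form.
R2 ← R2 + (2)·R1: [0, -8, -8, 2, -6, -4]
R4 ← R4 + R1: [0, -8, -8, 2, -6, -4]
R3 ← R3 − (1/4)·R2: [0, 0, -3, 1/2, -1/2, -2]
R4 ← R4 − R2: [0, 0, 0, 0, 0, 0]
3 nonzero rows, so rank(A) = 3.
A has 6 columns; by rank–nullity, nullity = 6 − 3 = 3.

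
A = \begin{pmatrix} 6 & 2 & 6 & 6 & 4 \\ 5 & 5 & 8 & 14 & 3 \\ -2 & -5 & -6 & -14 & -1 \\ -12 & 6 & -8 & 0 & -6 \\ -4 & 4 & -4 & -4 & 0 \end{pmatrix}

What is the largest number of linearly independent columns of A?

4

Row reduce to echelon form.
R2 ← R2 − (5/6)·R1: [0, 10/3, 3, 9, -1/3]
R3 ← R3 + (1/3)·R1: [0, -13/3, -4, -12, 1/3]
R4 ← R4 + (2)·R1: [0, 10, 4, 12, 2]
R5 ← R5 + (2/3)·R1: [0, 16/3, 0, 0, 8/3]
R3 ← R3 + (13/10)·R2: [0, 0, -1/10, -3/10, -1/10]
R4 ← R4 − (3)·R2: [0, 0, -5, -15, 3]
R5 ← R5 − (8/5)·R2: [0, 0, -24/5, -72/5, 16/5]
R4 ← R4 − (50)·R3: [0, 0, 0, 0, 8]
R5 ← R5 − (48)·R3: [0, 0, 0, 0, 8]
R5 ← R5 − R4: [0, 0, 0, 0, 0]
Echelon form has 4 nonzero rows, so rank(A) = 4.
The rank gives the maximum number of linearly independent columns: 4.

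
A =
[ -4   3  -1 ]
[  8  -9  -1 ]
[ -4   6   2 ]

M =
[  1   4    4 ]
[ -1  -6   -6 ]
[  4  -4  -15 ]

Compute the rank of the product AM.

2

First compute AM:
[[-11, -30, -19],
 [ 13,  90, 101],
 [ -2, -60, -82]]
Now row reduce the product.
R2 ← R2 + (13/11)·R1: [0, 600/11, 864/11]
R3 ← R3 − (2/11)·R1: [0, -600/11, -864/11]
R3 ← R3 + R2: [0, 0, 0]
2 nonzero rows, so rank(AM) = 2.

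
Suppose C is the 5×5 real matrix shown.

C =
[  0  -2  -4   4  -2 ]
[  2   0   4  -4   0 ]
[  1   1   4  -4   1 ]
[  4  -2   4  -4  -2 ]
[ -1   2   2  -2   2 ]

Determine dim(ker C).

3

Row reduce to echelon form.
Swap R1 ↔ R2
R3 ← R3 − (1/2)·R1: [0, 1, 2, -2, 1]
R4 ← R4 − (2)·R1: [0, -2, -4, 4, -2]
R5 ← R5 + (1/2)·R1: [0, 2, 4, -4, 2]
R3 ← R3 + (1/2)·R2: [0, 0, 0, 0, 0]
R4 ← R4 − R2: [0, 0, 0, 0, 0]
R5 ← R5 + R2: [0, 0, 0, 0, 0]
2 nonzero rows, so rank(C) = 2.
C has 5 columns; by rank–nullity, nullity = 5 − 2 = 3.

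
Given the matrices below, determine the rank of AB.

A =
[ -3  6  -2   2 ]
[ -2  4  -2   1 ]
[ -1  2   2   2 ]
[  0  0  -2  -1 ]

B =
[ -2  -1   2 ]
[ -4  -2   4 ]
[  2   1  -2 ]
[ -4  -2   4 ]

1

First compute AB:
[[-30, -15,  30],
 [-20, -10,  20],
 [-10,  -5,  10],
 [  0,   0,   0]]
Now row reduce the product.
R2 ← R2 − (2/3)·R1: [0, 0, 0]
R3 ← R3 − (1/3)·R1: [0, 0, 0]
1 nonzero row, so rank(AB) = 1.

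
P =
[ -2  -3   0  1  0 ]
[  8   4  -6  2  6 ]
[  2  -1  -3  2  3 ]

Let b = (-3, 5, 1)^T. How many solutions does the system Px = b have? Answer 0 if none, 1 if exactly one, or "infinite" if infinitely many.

Row reduce the augmented matrix [P | b].
R2 ← R2 + (4)·R1: [0, -8, -6, 6, 6, -7]
R3 ← R3 + R1: [0, -4, -3, 3, 3, -2]
R3 ← R3 − (1/2)·R2: [0, 0, 0, 0, 0, 3/2]
The echelon form has 3 nonzero rows; the last pivot sits in the augmented column, so rank(P) = 2 but rank([P|b]) = 3.
Since the ranks differ, the system is inconsistent.
It has no solutions.

0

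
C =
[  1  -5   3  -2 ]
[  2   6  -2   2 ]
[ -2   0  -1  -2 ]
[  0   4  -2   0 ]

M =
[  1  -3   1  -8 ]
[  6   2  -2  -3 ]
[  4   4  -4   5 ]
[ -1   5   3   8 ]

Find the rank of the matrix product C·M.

3

First compute CM:
[[-15, -11,  -7,   6],
 [ 28,   8,   4, -28],
 [ -4,  -8,  -4,  -5],
 [ 16,   0,   0, -22]]
Now row reduce the product.
R2 ← R2 + (28/15)·R1: [0, -188/15, -136/15, -84/5]
R3 ← R3 − (4/15)·R1: [0, -76/15, -32/15, -33/5]
R4 ← R4 + (16/15)·R1: [0, -176/15, -112/15, -78/5]
R3 ← R3 − (19/47)·R2: [0, 0, 72/47, 9/47]
R4 ← R4 − (44/47)·R2: [0, 0, 48/47, 6/47]
R4 ← R4 − (2/3)·R3: [0, 0, 0, 0]
3 nonzero rows, so rank(CM) = 3.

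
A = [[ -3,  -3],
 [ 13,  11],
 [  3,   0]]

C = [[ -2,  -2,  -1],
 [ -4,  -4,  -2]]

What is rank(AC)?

First compute AC:
[[ 18,  18,   9],
 [-70, -70, -35],
 [ -6,  -6,  -3]]
Now row reduce the product.
R2 ← R2 + (35/9)·R1: [0, 0, 0]
R3 ← R3 + (1/3)·R1: [0, 0, 0]
1 nonzero row, so rank(AC) = 1.

1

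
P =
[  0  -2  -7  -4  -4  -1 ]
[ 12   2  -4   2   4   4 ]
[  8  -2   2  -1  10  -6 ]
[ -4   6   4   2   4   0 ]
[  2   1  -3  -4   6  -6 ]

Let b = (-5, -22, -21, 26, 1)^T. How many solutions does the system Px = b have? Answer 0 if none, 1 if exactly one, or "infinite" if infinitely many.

infinite

Row reduce the augmented matrix [P | b].
Swap R1 ↔ R2
R3 ← R3 − (2/3)·R1: [0, -10/3, 14/3, -7/3, 22/3, -26/3, -19/3]
R4 ← R4 + (1/3)·R1: [0, 20/3, 8/3, 8/3, 16/3, 4/3, 56/3]
R5 ← R5 − (1/6)·R1: [0, 2/3, -7/3, -13/3, 16/3, -20/3, 14/3]
R3 ← R3 − (5/3)·R2: [0, 0, 49/3, 13/3, 14, -7, 2]
R4 ← R4 + (10/3)·R2: [0, 0, -62/3, -32/3, -8, -2, 2]
R5 ← R5 + (1/3)·R2: [0, 0, -14/3, -17/3, 4, -7, 3]
R4 ← R4 + (62/49)·R3: [0, 0, 0, -254/49, 68/7, -76/7, 222/49]
R5 ← R5 + (2/7)·R3: [0, 0, 0, -31/7, 8, -9, 25/7]
R5 ← R5 − (217/254)·R4: [0, 0, 0, 0, -38/127, 35/127, -38/127]
The echelon form has 5 nonzero rows, and every pivot lies in the first 6 columns, so rank(P) = rank([P|b]) = 5.
The system is consistent.
rank = 5 < 6 unknowns, so there are infinitely many solutions.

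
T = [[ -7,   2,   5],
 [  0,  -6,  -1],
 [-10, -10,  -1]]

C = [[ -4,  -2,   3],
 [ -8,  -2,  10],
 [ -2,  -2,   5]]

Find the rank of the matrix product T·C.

3

First compute TC:
[[  2,   0,  24],
 [ 50,  14, -65],
 [122,  42, -135]]
Now row reduce the product.
R2 ← R2 − (25)·R1: [0, 14, -665]
R3 ← R3 − (61)·R1: [0, 42, -1599]
R3 ← R3 − (3)·R2: [0, 0, 396]
3 nonzero rows, so rank(TC) = 3.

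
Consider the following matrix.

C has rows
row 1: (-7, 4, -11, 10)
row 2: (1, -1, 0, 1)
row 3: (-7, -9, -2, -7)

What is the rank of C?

Row reduce to echelon form.
R2 ← R2 + (1/7)·R1: [0, -3/7, -11/7, 17/7]
R3 ← R3 − R1: [0, -13, 9, -17]
R3 ← R3 − (91/3)·R2: [0, 0, 170/3, -272/3]
Echelon form has 3 nonzero rows, so rank(C) = 3.

3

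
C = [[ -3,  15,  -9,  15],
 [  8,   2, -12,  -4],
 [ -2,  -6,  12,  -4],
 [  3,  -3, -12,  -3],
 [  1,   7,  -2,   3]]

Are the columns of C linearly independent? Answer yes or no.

Row reduce C to echelon form.
R2 ← R2 + (8/3)·R1: [0, 42, -36, 36]
R3 ← R3 − (2/3)·R1: [0, -16, 18, -14]
R4 ← R4 + R1: [0, 12, -21, 12]
R5 ← R5 + (1/3)·R1: [0, 12, -5, 8]
R3 ← R3 + (8/21)·R2: [0, 0, 30/7, -2/7]
R4 ← R4 − (2/7)·R2: [0, 0, -75/7, 12/7]
R5 ← R5 − (2/7)·R2: [0, 0, 37/7, -16/7]
R4 ← R4 + (5/2)·R3: [0, 0, 0, 1]
R5 ← R5 − (37/30)·R3: [0, 0, 0, -29/15]
R5 ← R5 + (29/15)·R4: [0, 0, 0, 0]
4 pivots among 4 columns.
Every column is a pivot column, so the columns are linearly independent.

yes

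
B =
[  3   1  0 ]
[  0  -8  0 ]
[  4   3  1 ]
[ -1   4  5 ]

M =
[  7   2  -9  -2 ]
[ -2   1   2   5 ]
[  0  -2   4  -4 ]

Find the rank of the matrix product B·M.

First compute BM:
[[ 19,   7, -25,  -1],
 [ 16,  -8, -16, -40],
 [ 22,   9, -26,   3],
 [-15,  -8,  37,   2]]
Now row reduce the product.
R2 ← R2 − (16/19)·R1: [0, -264/19, 96/19, -744/19]
R3 ← R3 − (22/19)·R1: [0, 17/19, 56/19, 79/19]
R4 ← R4 + (15/19)·R1: [0, -47/19, 328/19, 23/19]
R3 ← R3 + (17/264)·R2: [0, 0, 36/11, 18/11]
R4 ← R4 − (47/264)·R2: [0, 0, 180/11, 90/11]
R4 ← R4 − (5)·R3: [0, 0, 0, 0]
3 nonzero rows, so rank(BM) = 3.

3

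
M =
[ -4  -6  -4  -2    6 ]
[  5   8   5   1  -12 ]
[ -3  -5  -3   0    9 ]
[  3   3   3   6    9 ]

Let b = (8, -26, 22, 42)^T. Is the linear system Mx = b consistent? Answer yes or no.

yes

Row reduce the augmented matrix [M | b].
R2 ← R2 + (5/4)·R1: [0, 1/2, 0, -3/2, -9/2, -16]
R3 ← R3 − (3/4)·R1: [0, -1/2, 0, 3/2, 9/2, 16]
R4 ← R4 + (3/4)·R1: [0, -3/2, 0, 9/2, 27/2, 48]
R3 ← R3 + R2: [0, 0, 0, 0, 0, 0]
R4 ← R4 + (3)·R2: [0, 0, 0, 0, 0, 0]
The echelon form has 2 nonzero rows, and every pivot lies in the first 5 columns, so rank(M) = rank([M|b]) = 2.
The system is consistent.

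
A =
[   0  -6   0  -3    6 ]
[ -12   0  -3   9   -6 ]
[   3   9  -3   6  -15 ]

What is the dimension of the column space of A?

3

Row reduce to echelon form.
Swap R1 ↔ R2
R3 ← R3 + (1/4)·R1: [0, 9, -15/4, 33/4, -33/2]
R3 ← R3 + (3/2)·R2: [0, 0, -15/4, 15/4, -15/2]
Echelon form has 3 nonzero rows, so rank(A) = 3.
The column space has dimension equal to the rank: 3.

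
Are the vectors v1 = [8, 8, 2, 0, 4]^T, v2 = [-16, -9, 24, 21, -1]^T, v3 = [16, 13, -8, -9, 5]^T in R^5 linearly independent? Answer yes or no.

Form the matrix with these vectors as rows and row reduce.
R2 ← R2 + (2)·R1: [0, 7, 28, 21, 7]
R3 ← R3 − (2)·R1: [0, -3, -12, -9, -3]
R3 ← R3 + (3/7)·R2: [0, 0, 0, 0, 0]
2 nonzero rows, so the 3 vectors span a space of dimension 2.
Since 2 < 3, the vectors are linearly dependent.

no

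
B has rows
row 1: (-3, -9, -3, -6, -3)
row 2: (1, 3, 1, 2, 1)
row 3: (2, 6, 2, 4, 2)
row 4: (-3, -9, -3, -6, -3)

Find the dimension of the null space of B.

4

Row reduce to echelon form.
R2 ← R2 + (1/3)·R1: [0, 0, 0, 0, 0]
R3 ← R3 + (2/3)·R1: [0, 0, 0, 0, 0]
R4 ← R4 − R1: [0, 0, 0, 0, 0]
1 nonzero row, so rank(B) = 1.
B has 5 columns; by rank–nullity, nullity = 5 − 1 = 4.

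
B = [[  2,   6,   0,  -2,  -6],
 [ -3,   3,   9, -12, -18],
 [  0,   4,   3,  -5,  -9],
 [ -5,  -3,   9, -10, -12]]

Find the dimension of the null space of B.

3

Row reduce to echelon form.
R2 ← R2 + (3/2)·R1: [0, 12, 9, -15, -27]
R4 ← R4 + (5/2)·R1: [0, 12, 9, -15, -27]
R3 ← R3 − (1/3)·R2: [0, 0, 0, 0, 0]
R4 ← R4 − R2: [0, 0, 0, 0, 0]
2 nonzero rows, so rank(B) = 2.
B has 5 columns; by rank–nullity, nullity = 5 − 2 = 3.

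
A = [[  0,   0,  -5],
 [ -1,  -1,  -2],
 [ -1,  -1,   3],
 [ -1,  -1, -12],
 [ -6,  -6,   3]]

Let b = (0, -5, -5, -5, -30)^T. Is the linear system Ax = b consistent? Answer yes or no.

yes

Row reduce the augmented matrix [A | b].
Swap R1 ↔ R2
R3 ← R3 − R1: [0, 0, 5, 0]
R4 ← R4 − R1: [0, 0, -10, 0]
R5 ← R5 − (6)·R1: [0, 0, 15, 0]
R3 ← R3 + R2: [0, 0, 0, 0]
R4 ← R4 − (2)·R2: [0, 0, 0, 0]
R5 ← R5 + (3)·R2: [0, 0, 0, 0]
The echelon form has 2 nonzero rows, and every pivot lies in the first 3 columns, so rank(A) = rank([A|b]) = 2.
The system is consistent.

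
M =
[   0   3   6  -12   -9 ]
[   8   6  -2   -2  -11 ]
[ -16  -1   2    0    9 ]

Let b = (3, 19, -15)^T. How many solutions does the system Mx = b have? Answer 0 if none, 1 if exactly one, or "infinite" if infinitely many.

infinite

Row reduce the augmented matrix [M | b].
Swap R1 ↔ R2
R3 ← R3 + (2)·R1: [0, 11, -2, -4, -13, 23]
R3 ← R3 − (11/3)·R2: [0, 0, -24, 40, 20, 12]
The echelon form has 3 nonzero rows, and every pivot lies in the first 5 columns, so rank(M) = rank([M|b]) = 3.
The system is consistent.
rank = 3 < 5 unknowns, so there are infinitely many solutions.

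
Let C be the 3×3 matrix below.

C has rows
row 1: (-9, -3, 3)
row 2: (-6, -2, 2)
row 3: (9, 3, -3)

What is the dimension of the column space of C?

Row reduce to echelon form.
R2 ← R2 − (2/3)·R1: [0, 0, 0]
R3 ← R3 + R1: [0, 0, 0]
Echelon form has 1 nonzero row, so rank(C) = 1.
The column space has dimension equal to the rank: 1.

1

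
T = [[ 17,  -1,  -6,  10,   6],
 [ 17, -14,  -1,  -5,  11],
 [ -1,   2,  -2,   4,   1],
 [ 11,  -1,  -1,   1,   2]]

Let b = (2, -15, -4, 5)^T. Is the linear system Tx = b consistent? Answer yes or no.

yes

Row reduce the augmented matrix [T | b].
R2 ← R2 − R1: [0, -13, 5, -15, 5, -17]
R3 ← R3 + (1/17)·R1: [0, 33/17, -40/17, 78/17, 23/17, -66/17]
R4 ← R4 − (11/17)·R1: [0, -6/17, 49/17, -93/17, -32/17, 63/17]
R3 ← R3 + (33/221)·R2: [0, 0, -355/221, 519/221, 464/221, -1419/221]
R4 ← R4 − (6/221)·R2: [0, 0, 607/221, -1119/221, -446/221, 921/221]
R4 ← R4 + (607/355)·R3: [0, 0, 0, -372/355, 558/355, -2418/355]
The echelon form has 4 nonzero rows, and every pivot lies in the first 5 columns, so rank(T) = rank([T|b]) = 4.
The system is consistent.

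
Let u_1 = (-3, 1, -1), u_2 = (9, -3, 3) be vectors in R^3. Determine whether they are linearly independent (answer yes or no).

Form the matrix with these vectors as rows and row reduce.
R2 ← R2 + (3)·R1: [0, 0, 0]
1 nonzero row, so the 2 vectors span a space of dimension 1.
Since 1 < 2, the vectors are linearly dependent.

no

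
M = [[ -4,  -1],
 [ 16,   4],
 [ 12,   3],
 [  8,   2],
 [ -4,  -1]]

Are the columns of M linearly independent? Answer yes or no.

Row reduce M to echelon form.
R2 ← R2 + (4)·R1: [0, 0]
R3 ← R3 + (3)·R1: [0, 0]
R4 ← R4 + (2)·R1: [0, 0]
R5 ← R5 − R1: [0, 0]
1 pivot among 2 columns.
Only 1 < 2 pivot columns, so the columns are linearly dependent.

no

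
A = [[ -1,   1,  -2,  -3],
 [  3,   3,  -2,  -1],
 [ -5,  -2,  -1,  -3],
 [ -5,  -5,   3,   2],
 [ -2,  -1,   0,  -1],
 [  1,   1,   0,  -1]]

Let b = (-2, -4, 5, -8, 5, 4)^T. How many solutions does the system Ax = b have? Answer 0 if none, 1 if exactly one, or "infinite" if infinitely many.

Row reduce the augmented matrix [A | b].
R2 ← R2 + (3)·R1: [0, 6, -8, -10, -10]
R3 ← R3 − (5)·R1: [0, -7, 9, 12, 15]
R4 ← R4 − (5)·R1: [0, -10, 13, 17, 2]
R5 ← R5 − (2)·R1: [0, -3, 4, 5, 9]
R6 ← R6 + R1: [0, 2, -2, -4, 2]
R3 ← R3 + (7/6)·R2: [0, 0, -1/3, 1/3, 10/3]
R4 ← R4 + (5/3)·R2: [0, 0, -1/3, 1/3, -44/3]
R5 ← R5 + (1/2)·R2: [0, 0, 0, 0, 4]
R6 ← R6 − (1/3)·R2: [0, 0, 2/3, -2/3, 16/3]
R4 ← R4 − R3: [0, 0, 0, 0, -18]
R6 ← R6 + (2)·R3: [0, 0, 0, 0, 12]
R5 ← R5 + (2/9)·R4: [0, 0, 0, 0, 0]
R6 ← R6 + (2/3)·R4: [0, 0, 0, 0, 0]
The echelon form has 4 nonzero rows; the last pivot sits in the augmented column, so rank(A) = 3 but rank([A|b]) = 4.
Since the ranks differ, the system is inconsistent.
It has no solutions.

0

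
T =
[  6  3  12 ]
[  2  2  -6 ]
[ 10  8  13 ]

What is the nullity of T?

0

Row reduce to echelon form.
R2 ← R2 − (1/3)·R1: [0, 1, -10]
R3 ← R3 − (5/3)·R1: [0, 3, -7]
R3 ← R3 − (3)·R2: [0, 0, 23]
3 nonzero rows, so rank(T) = 3.
T has 3 columns; by rank–nullity, nullity = 3 − 3 = 0.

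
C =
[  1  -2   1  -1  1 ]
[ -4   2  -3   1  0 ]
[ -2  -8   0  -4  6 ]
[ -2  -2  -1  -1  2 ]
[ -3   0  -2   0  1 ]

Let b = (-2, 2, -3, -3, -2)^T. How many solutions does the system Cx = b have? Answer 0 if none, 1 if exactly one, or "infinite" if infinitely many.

0

Row reduce the augmented matrix [C | b].
R2 ← R2 + (4)·R1: [0, -6, 1, -3, 4, -6]
R3 ← R3 + (2)·R1: [0, -12, 2, -6, 8, -7]
R4 ← R4 + (2)·R1: [0, -6, 1, -3, 4, -7]
R5 ← R5 + (3)·R1: [0, -6, 1, -3, 4, -8]
R3 ← R3 − (2)·R2: [0, 0, 0, 0, 0, 5]
R4 ← R4 − R2: [0, 0, 0, 0, 0, -1]
R5 ← R5 − R2: [0, 0, 0, 0, 0, -2]
R4 ← R4 + (1/5)·R3: [0, 0, 0, 0, 0, 0]
R5 ← R5 + (2/5)·R3: [0, 0, 0, 0, 0, 0]
The echelon form has 3 nonzero rows; the last pivot sits in the augmented column, so rank(C) = 2 but rank([C|b]) = 3.
Since the ranks differ, the system is inconsistent.
It has no solutions.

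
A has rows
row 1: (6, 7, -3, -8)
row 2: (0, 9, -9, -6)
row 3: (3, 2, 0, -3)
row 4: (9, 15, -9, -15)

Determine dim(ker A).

Row reduce to echelon form.
R3 ← R3 − (1/2)·R1: [0, -3/2, 3/2, 1]
R4 ← R4 − (3/2)·R1: [0, 9/2, -9/2, -3]
R3 ← R3 + (1/6)·R2: [0, 0, 0, 0]
R4 ← R4 − (1/2)·R2: [0, 0, 0, 0]
2 nonzero rows, so rank(A) = 2.
A has 4 columns; by rank–nullity, nullity = 4 − 2 = 2.

2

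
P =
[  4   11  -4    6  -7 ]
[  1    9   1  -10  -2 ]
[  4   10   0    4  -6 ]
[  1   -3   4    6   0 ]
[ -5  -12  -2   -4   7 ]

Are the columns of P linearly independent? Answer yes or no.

no

Row reduce P to echelon form.
R2 ← R2 − (1/4)·R1: [0, 25/4, 2, -23/2, -1/4]
R3 ← R3 − R1: [0, -1, 4, -2, 1]
R4 ← R4 − (1/4)·R1: [0, -23/4, 5, 9/2, 7/4]
R5 ← R5 + (5/4)·R1: [0, 7/4, -7, 7/2, -7/4]
R3 ← R3 + (4/25)·R2: [0, 0, 108/25, -96/25, 24/25]
R4 ← R4 + (23/25)·R2: [0, 0, 171/25, -152/25, 38/25]
R5 ← R5 − (7/25)·R2: [0, 0, -189/25, 168/25, -42/25]
R4 ← R4 − (19/12)·R3: [0, 0, 0, 0, 0]
R5 ← R5 + (7/4)·R3: [0, 0, 0, 0, 0]
3 pivots among 5 columns.
Only 3 < 5 pivot columns, so the columns are linearly dependent.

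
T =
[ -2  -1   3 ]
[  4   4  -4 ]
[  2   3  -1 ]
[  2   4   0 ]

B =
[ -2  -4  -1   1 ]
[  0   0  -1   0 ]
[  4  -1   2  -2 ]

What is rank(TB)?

2

First compute TB:
[[ 16,   5,   9,  -8],
 [-24, -12, -16,  12],
 [ -8,  -7,  -7,   4],
 [ -4,  -8,  -6,   2]]
Now row reduce the product.
R2 ← R2 + (3/2)·R1: [0, -9/2, -5/2, 0]
R3 ← R3 + (1/2)·R1: [0, -9/2, -5/2, 0]
R4 ← R4 + (1/4)·R1: [0, -27/4, -15/4, 0]
R3 ← R3 − R2: [0, 0, 0, 0]
R4 ← R4 − (3/2)·R2: [0, 0, 0, 0]
2 nonzero rows, so rank(TB) = 2.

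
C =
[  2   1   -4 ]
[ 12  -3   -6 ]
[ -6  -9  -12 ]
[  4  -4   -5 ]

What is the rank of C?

3

Row reduce to echelon form.
R2 ← R2 − (6)·R1: [0, -9, 18]
R3 ← R3 + (3)·R1: [0, -6, -24]
R4 ← R4 − (2)·R1: [0, -6, 3]
R3 ← R3 − (2/3)·R2: [0, 0, -36]
R4 ← R4 − (2/3)·R2: [0, 0, -9]
R4 ← R4 − (1/4)·R3: [0, 0, 0]
Echelon form has 3 nonzero rows, so rank(C) = 3.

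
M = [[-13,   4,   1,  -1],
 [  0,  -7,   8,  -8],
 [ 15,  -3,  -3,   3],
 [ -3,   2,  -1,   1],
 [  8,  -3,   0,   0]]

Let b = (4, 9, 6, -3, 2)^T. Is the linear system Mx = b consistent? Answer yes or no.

Row reduce the augmented matrix [M | b].
R3 ← R3 + (15/13)·R1: [0, 21/13, -24/13, 24/13, 138/13]
R4 ← R4 − (3/13)·R1: [0, 14/13, -16/13, 16/13, -51/13]
R5 ← R5 + (8/13)·R1: [0, -7/13, 8/13, -8/13, 58/13]
R3 ← R3 + (3/13)·R2: [0, 0, 0, 0, 165/13]
R4 ← R4 + (2/13)·R2: [0, 0, 0, 0, -33/13]
R5 ← R5 − (1/13)·R2: [0, 0, 0, 0, 49/13]
R4 ← R4 + (1/5)·R3: [0, 0, 0, 0, 0]
R5 ← R5 − (49/165)·R3: [0, 0, 0, 0, 0]
The echelon form has 3 nonzero rows; the last pivot sits in the augmented column, so rank(M) = 2 but rank([M|b]) = 3.
Since the ranks differ, the system is inconsistent.

no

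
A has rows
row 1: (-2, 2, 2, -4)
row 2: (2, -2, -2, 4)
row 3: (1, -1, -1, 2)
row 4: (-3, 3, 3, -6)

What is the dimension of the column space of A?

1

Row reduce to echelon form.
R2 ← R2 + R1: [0, 0, 0, 0]
R3 ← R3 + (1/2)·R1: [0, 0, 0, 0]
R4 ← R4 − (3/2)·R1: [0, 0, 0, 0]
Echelon form has 1 nonzero row, so rank(A) = 1.
The column space has dimension equal to the rank: 1.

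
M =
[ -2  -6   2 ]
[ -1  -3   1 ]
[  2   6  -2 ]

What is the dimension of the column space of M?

1

Row reduce to echelon form.
R2 ← R2 − (1/2)·R1: [0, 0, 0]
R3 ← R3 + R1: [0, 0, 0]
Echelon form has 1 nonzero row, so rank(M) = 1.
The column space has dimension equal to the rank: 1.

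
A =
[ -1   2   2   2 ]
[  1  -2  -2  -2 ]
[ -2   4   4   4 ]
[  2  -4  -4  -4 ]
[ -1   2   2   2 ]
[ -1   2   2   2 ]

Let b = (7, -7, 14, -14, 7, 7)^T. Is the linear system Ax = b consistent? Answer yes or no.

yes

Row reduce the augmented matrix [A | b].
R2 ← R2 + R1: [0, 0, 0, 0, 0]
R3 ← R3 − (2)·R1: [0, 0, 0, 0, 0]
R4 ← R4 + (2)·R1: [0, 0, 0, 0, 0]
R5 ← R5 − R1: [0, 0, 0, 0, 0]
R6 ← R6 − R1: [0, 0, 0, 0, 0]
The echelon form has 1 nonzero rows, and every pivot lies in the first 4 columns, so rank(A) = rank([A|b]) = 1.
The system is consistent.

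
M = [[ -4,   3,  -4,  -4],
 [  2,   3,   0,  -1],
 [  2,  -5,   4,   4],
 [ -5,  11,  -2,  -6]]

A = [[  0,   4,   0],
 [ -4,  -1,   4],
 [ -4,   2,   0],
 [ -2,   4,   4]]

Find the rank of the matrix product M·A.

3

First compute MA:
[[ 12, -43,  -4],
 [-10,   1,   8],
 [ -4,  37,  -4],
 [-24, -59,  20]]
Now row reduce the product.
R2 ← R2 + (5/6)·R1: [0, -209/6, 14/3]
R3 ← R3 + (1/3)·R1: [0, 68/3, -16/3]
R4 ← R4 + (2)·R1: [0, -145, 12]
R3 ← R3 + (136/209)·R2: [0, 0, -480/209]
R4 ← R4 − (870/209)·R2: [0, 0, -1552/209]
R4 ← R4 − (97/30)·R3: [0, 0, 0]
3 nonzero rows, so rank(MA) = 3.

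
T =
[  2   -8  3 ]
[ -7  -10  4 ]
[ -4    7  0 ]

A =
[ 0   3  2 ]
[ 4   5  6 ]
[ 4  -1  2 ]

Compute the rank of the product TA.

2

First compute TA:
[[-20, -37, -38],
 [-24, -75, -66],
 [ 28,  23,  34]]
Now row reduce the product.
R2 ← R2 − (6/5)·R1: [0, -153/5, -102/5]
R3 ← R3 + (7/5)·R1: [0, -144/5, -96/5]
R3 ← R3 − (16/17)·R2: [0, 0, 0]
2 nonzero rows, so rank(TA) = 2.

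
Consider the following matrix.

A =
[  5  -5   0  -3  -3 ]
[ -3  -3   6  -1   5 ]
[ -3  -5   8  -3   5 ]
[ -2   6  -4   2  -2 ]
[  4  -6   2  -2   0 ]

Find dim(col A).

3

Row reduce to echelon form.
R2 ← R2 + (3/5)·R1: [0, -6, 6, -14/5, 16/5]
R3 ← R3 + (3/5)·R1: [0, -8, 8, -24/5, 16/5]
R4 ← R4 + (2/5)·R1: [0, 4, -4, 4/5, -16/5]
R5 ← R5 − (4/5)·R1: [0, -2, 2, 2/5, 12/5]
R3 ← R3 − (4/3)·R2: [0, 0, 0, -16/15, -16/15]
R4 ← R4 + (2/3)·R2: [0, 0, 0, -16/15, -16/15]
R5 ← R5 − (1/3)·R2: [0, 0, 0, 4/3, 4/3]
R4 ← R4 − R3: [0, 0, 0, 0, 0]
R5 ← R5 + (5/4)·R3: [0, 0, 0, 0, 0]
Echelon form has 3 nonzero rows, so rank(A) = 3.
The column space has dimension equal to the rank: 3.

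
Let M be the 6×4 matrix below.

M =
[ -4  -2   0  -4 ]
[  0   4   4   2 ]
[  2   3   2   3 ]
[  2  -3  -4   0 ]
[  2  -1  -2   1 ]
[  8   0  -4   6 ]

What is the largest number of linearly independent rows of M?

Row reduce to echelon form.
R3 ← R3 + (1/2)·R1: [0, 2, 2, 1]
R4 ← R4 + (1/2)·R1: [0, -4, -4, -2]
R5 ← R5 + (1/2)·R1: [0, -2, -2, -1]
R6 ← R6 + (2)·R1: [0, -4, -4, -2]
R3 ← R3 − (1/2)·R2: [0, 0, 0, 0]
R4 ← R4 + R2: [0, 0, 0, 0]
R5 ← R5 + (1/2)·R2: [0, 0, 0, 0]
R6 ← R6 + R2: [0, 0, 0, 0]
Echelon form has 2 nonzero rows, so rank(M) = 2.
The rank gives the maximum number of linearly independent rows: 2.

2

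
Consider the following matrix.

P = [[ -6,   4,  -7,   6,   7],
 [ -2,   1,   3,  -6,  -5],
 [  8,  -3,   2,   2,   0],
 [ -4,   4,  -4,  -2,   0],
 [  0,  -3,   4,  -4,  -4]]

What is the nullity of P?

1

Row reduce to echelon form.
R2 ← R2 − (1/3)·R1: [0, -1/3, 16/3, -8, -22/3]
R3 ← R3 + (4/3)·R1: [0, 7/3, -22/3, 10, 28/3]
R4 ← R4 − (2/3)·R1: [0, 4/3, 2/3, -6, -14/3]
R3 ← R3 + (7)·R2: [0, 0, 30, -46, -42]
R4 ← R4 + (4)·R2: [0, 0, 22, -38, -34]
R5 ← R5 − (9)·R2: [0, 0, -44, 68, 62]
R4 ← R4 − (11/15)·R3: [0, 0, 0, -64/15, -16/5]
R5 ← R5 + (22/15)·R3: [0, 0, 0, 8/15, 2/5]
R5 ← R5 + (1/8)·R4: [0, 0, 0, 0, 0]
4 nonzero rows, so rank(P) = 4.
P has 5 columns; by rank–nullity, nullity = 5 − 4 = 1.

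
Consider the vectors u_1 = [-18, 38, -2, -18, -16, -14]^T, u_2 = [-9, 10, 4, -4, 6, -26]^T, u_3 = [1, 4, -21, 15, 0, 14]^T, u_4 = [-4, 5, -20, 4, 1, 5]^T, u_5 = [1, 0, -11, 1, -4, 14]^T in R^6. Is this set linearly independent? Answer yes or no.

no

Form the matrix with these vectors as rows and row reduce.
R2 ← R2 − (1/2)·R1: [0, -9, 5, 5, 14, -19]
R3 ← R3 + (1/18)·R1: [0, 55/9, -190/9, 14, -8/9, 119/9]
R4 ← R4 − (2/9)·R1: [0, -31/9, -176/9, 8, 41/9, 73/9]
R5 ← R5 + (1/18)·R1: [0, 19/9, -100/9, 0, -44/9, 119/9]
R3 ← R3 + (55/81)·R2: [0, 0, -1435/81, 1409/81, 698/81, 26/81]
R4 ← R4 − (31/81)·R2: [0, 0, -1739/81, 493/81, -65/81, 1246/81]
R5 ← R5 + (19/81)·R2: [0, 0, -805/81, 95/81, -130/81, 710/81]
R4 ← R4 − (1739/1435)·R3: [0, 0, 0, -21516/1435, -16137/1435, 21516/1435]
R5 ← R5 − (23/41)·R3: [0, 0, 0, -352/41, -264/41, 352/41]
R5 ← R5 − (280/489)·R4: [0, 0, 0, 0, 0, 0]
4 nonzero rows, so the 5 vectors span a space of dimension 4.
Since 4 < 5, the vectors are linearly dependent.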